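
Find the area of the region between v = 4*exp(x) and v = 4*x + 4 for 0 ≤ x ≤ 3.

-34 + 4*exp(3)

On [0, 3], (4*exp(x)) - (4*x + 4) = -4*x + 4*exp(x) - 4 is ≥ 0 throughout, so the area is a single integral of |-4*x + 4*exp(x) - 4|.
∫[0,3] (-4*x + 4*exp(x) - 4) dx = -34 + 4*exp(3).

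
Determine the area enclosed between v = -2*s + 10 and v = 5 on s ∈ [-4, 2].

On [-4, 2], (-2*s + 10) - (5) = -2*s + 5 is ≥ 0 throughout, so the area is a single integral of |-2*s + 5|.
∫[-4,2] (-2*s + 5) ds = 42.

42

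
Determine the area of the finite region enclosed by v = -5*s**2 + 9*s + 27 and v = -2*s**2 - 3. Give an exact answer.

343/2

Set the curves equal: -5*s**2 + 9*s + 27 = -2*s**2 - 3, so -3*s**2 + 9*s + 30 = 0, which factors as -3*(s - 5)*(s + 2) = 0. The curves meet at s = -2, 5.
On [-2, 5], v = -5*s**2 + 9*s + 27 is on top; that piece has area ∫[-2,5] (-3*s**2 + 9*s + 30) ds = 343/2.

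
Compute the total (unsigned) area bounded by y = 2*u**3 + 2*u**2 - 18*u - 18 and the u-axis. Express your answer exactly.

The curve meets the u-axis where 2*u**3 + 2*u**2 - 18*u - 18 = 0, i.e. 2*(u - 3)*(u + 1)*(u + 3) = 0, at u = -3, -1, 3.
On [-3, -1] the curve lies above the axis; ∫[-3,-1] (2*u**3 + 2*u**2 - 18*u - 18) du = 40/3, giving area 40/3.
On [-1, 3] the curve lies below the axis; ∫[-1,3] (2*u**3 + 2*u**2 - 18*u - 18) du = -256/3, giving area 256/3.
Total area = 40/3 + 256/3 = 296/3.

296/3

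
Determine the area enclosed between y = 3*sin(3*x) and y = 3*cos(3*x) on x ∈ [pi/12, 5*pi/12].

On [pi/12, 5*pi/12], (3*sin(3*x)) - (3*cos(3*x)) = 3*sin(3*x) - 3*cos(3*x) is ≥ 0 throughout, so the area is a single integral of |3*sin(3*x) - 3*cos(3*x)|.
∫[pi/12,5*pi/12] (3*sin(3*x) - 3*cos(3*x)) dx = 2*sqrt(2).

2*sqrt(2)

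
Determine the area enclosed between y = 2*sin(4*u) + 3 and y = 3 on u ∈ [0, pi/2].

The difference (2*sin(4*u) + 3) - (3) = 2*sin(4*u) changes sign at u = pi/4 inside [0, pi/2], so split the integral there.
∫[0,pi/4] (2*sin(4*u)) du = 1.
∫[pi/4,pi/2] (2*sin(4*u)) du = -1; the area of that piece is 1.
Total area = 1 + 1 = 2.

2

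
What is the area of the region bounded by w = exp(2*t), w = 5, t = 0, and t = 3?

-39/2 + 5*log(5) + exp(6)/2

The difference (exp(2*t)) - (5) = exp(2*t) - 5 changes sign at t = log(5)/2 inside [0, 3], so split the integral there.
∫[0,log(5)/2] (exp(2*t) - 5) dt = 2 - 5*log(5)/2; the area of that piece is -2 + 5*log(5)/2.
∫[log(5)/2,3] (exp(2*t) - 5) dt = -35/2 + 5*log(5)/2 + exp(6)/2.
Total area = (-2 + 5*log(5)/2) + (-35/2 + 5*log(5)/2 + exp(6)/2) = -39/2 + 5*log(5) + exp(6)/2.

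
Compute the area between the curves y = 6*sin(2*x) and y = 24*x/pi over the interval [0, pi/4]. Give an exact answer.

On [0, pi/4], (6*sin(2*x)) - (24*x/pi) = -24*x/pi + 6*sin(2*x) is ≥ 0 throughout, so the area is a single integral of |-24*x/pi + 6*sin(2*x)|.
∫[0,pi/4] (-24*x/pi + 6*sin(2*x)) dx = 3 - 3*pi/4.

3 - 3*pi/4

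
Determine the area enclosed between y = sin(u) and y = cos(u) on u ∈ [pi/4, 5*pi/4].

On [pi/4, 5*pi/4], (sin(u)) - (cos(u)) = sin(u) - cos(u) is ≥ 0 throughout, so the area is a single integral of |sin(u) - cos(u)|.
∫[pi/4,5*pi/4] (sin(u) - cos(u)) du = 2*sqrt(2).

2*sqrt(2)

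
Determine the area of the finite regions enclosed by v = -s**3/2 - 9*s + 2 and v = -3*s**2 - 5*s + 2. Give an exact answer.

Set the curves equal: -s**3/2 - 9*s + 2 = -3*s**2 - 5*s + 2, so -s**3/2 + 3*s**2 - 4*s = 0, which factors as -s*(s - 4)*(s - 2)/2 = 0. The curves meet at s = 0, 2, 4.
On [0, 2], v = -3*s**2 - 5*s + 2 is on top; that piece has area ∫[0,2] (-(-s**3/2 + 3*s**2 - 4*s)) ds = 2.
On [2, 4], v = -s**3/2 - 9*s + 2 is on top; that piece has area ∫[2,4] (-s**3/2 + 3*s**2 - 4*s) ds = 2.
Total enclosed area = 2 + 2 = 4.

4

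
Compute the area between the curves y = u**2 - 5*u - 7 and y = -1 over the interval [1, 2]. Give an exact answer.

On [1, 2], (u**2 - 5*u - 7) - (-1) = u**2 - 5*u - 6 is ≤ 0 throughout, so the area is a single integral of |u**2 - 5*u - 6|.
∫[1,2] (u**2 - 5*u - 6) du = -67/6; the area of that piece is 67/6.

67/6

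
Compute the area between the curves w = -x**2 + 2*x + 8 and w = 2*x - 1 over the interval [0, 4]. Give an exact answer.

64/3

The difference (-x**2 + 2*x + 8) - (2*x - 1) = -x**2 + 9 changes sign at x = 3 inside [0, 4], so split the integral there.
∫[0,3] (-x**2 + 9) dx = 18.
∫[3,4] (-x**2 + 9) dx = -10/3; the area of that piece is 10/3.
Total area = 18 + 10/3 = 64/3.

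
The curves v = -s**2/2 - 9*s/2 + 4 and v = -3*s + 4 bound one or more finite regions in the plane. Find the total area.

Set the curves equal: -s**2/2 - 9*s/2 + 4 = -3*s + 4, so -s**2/2 - 3*s/2 = 0, which factors as -s*(s + 3)/2 = 0. The curves meet at s = -3, 0.
On [-3, 0], v = -s**2/2 - 9*s/2 + 4 is on top; that piece has area ∫[-3,0] (-s**2/2 - 3*s/2) ds = 9/4.

9/4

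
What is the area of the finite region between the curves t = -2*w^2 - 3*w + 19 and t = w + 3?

72

Both boundary curves give t as a function of w, so integrate with respect to w. Setting them equal: -2*w^2 - 4*w + 16 = 0, i.e. -2*(w - 2)*(w + 4) = 0, so they meet at w = -4, 2.
For w in [-4, 2], t = -2*w^2 - 3*w + 19 is on the right; area = ∫[-4,2] (-2*w^2 - 4*w + 16) dw = 72.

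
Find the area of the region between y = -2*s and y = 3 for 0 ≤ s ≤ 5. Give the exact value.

On [0, 5], (-2*s) - (3) = -2*s - 3 is ≤ 0 throughout, so the area is a single integral of |-2*s - 3|.
∫[0,5] (-2*s - 3) ds = -40; the area of that piece is 40.

40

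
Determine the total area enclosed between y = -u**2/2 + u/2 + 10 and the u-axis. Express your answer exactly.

243/4

The curve meets the u-axis where -u**2/2 + u/2 + 10 = 0, i.e. -(u - 5)*(u + 4)/2 = 0, at u = -4, 5.
On [-4, 5] the curve lies above the axis; ∫[-4,5] (-u**2/2 + u/2 + 10) du = 243/4, giving area 243/4.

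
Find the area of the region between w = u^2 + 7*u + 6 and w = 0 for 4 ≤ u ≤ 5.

347/6

On [4, 5], (u^2 + 7*u + 6) - (0) = u^2 + 7*u + 6 is ≥ 0 throughout, so the area is a single integral of |u^2 + 7*u + 6|.
∫[4,5] (u^2 + 7*u + 6) du = 347/6.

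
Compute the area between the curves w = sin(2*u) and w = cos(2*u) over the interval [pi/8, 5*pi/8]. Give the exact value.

On [pi/8, 5*pi/8], (sin(2*u)) - (cos(2*u)) = sin(2*u) - cos(2*u) is ≥ 0 throughout, so the area is a single integral of |sin(2*u) - cos(2*u)|.
∫[pi/8,5*pi/8] (sin(2*u) - cos(2*u)) du = sqrt(2).

sqrt(2)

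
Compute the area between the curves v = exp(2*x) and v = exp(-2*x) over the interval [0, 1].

-1 + exp(-2)/2 + exp(2)/2

On [0, 1], (exp(2*x)) - (exp(-2*x)) = exp(2*x) - exp(-2*x) is ≥ 0 throughout, so the area is a single integral of |exp(2*x) - exp(-2*x)|.
∫[0,1] (exp(2*x) - exp(-2*x)) dx = -1 + exp(-2)/2 + exp(2)/2.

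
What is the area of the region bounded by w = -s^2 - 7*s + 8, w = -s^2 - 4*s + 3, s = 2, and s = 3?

5/2

On [2, 3], (-s^2 - 7*s + 8) - (-s^2 - 4*s + 3) = -3*s + 5 is ≤ 0 throughout, so the area is a single integral of |-3*s + 5|.
∫[2,3] (-3*s + 5) ds = -5/2; the area of that piece is 5/2.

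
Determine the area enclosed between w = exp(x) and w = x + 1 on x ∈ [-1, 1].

-2 - exp(-1) + exp(1)

On [-1, 1], (exp(x)) - (x + 1) = -x + exp(x) - 1 is ≥ 0 throughout, so the area is a single integral of |-x + exp(x) - 1|.
∫[-1,1] (-x + exp(x) - 1) dx = -2 - exp(-1) + exp(1).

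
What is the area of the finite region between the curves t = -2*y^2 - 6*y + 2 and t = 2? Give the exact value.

9

Both boundary curves give t as a function of y, so integrate with respect to y. Setting them equal: -2*y^2 - 6*y = 0, i.e. -2*y*(y + 3) = 0, so they meet at y = -3, 0.
For y in [-3, 0], t = -2*y^2 - 6*y + 2 is on the right; area = ∫[-3,0] (-2*y^2 - 6*y) dy = 9.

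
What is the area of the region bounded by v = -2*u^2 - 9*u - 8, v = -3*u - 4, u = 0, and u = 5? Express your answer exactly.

535/3

On [0, 5], (-2*u^2 - 9*u - 8) - (-3*u - 4) = -2*u^2 - 6*u - 4 is ≤ 0 throughout, so the area is a single integral of |-2*u^2 - 6*u - 4|.
∫[0,5] (-2*u^2 - 6*u - 4) du = -535/3; the area of that piece is 535/3.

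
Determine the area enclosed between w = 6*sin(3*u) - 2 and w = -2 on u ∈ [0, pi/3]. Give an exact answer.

4

On [0, pi/3], (6*sin(3*u) - 2) - (-2) = 6*sin(3*u) is ≥ 0 throughout, so the area is a single integral of |6*sin(3*u)|.
∫[0,pi/3] (6*sin(3*u)) du = 4.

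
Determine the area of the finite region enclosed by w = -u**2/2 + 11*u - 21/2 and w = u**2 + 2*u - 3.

16

Set the curves equal: -u**2/2 + 11*u - 21/2 = u**2 + 2*u - 3, so -3*u**2/2 + 9*u - 15/2 = 0, which factors as -3*(u - 5)*(u - 1)/2 = 0. The curves meet at u = 1, 5.
On [1, 5], w = -u**2/2 + 11*u - 21/2 is on top; that piece has area ∫[1,5] (-3*u**2/2 + 9*u - 15/2) du = 16.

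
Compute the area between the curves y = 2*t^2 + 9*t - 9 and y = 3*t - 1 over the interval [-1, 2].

61/3

The difference (2*t^2 + 9*t - 9) - (3*t - 1) = 2*t^2 + 6*t - 8 changes sign at t = 1 inside [-1, 2], so split the integral there.
∫[-1,1] (2*t^2 + 6*t - 8) dt = -44/3; the area of that piece is 44/3.
∫[1,2] (2*t^2 + 6*t - 8) dt = 17/3.
Total area = 44/3 + 17/3 = 61/3.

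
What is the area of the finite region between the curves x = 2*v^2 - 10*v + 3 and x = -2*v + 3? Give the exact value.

64/3

Both boundary curves give x as a function of v, so integrate with respect to v. Setting them equal: 2*v^2 - 8*v = 0, i.e. 2*v*(v - 4) = 0, so they meet at v = 0, 4.
For v in [0, 4], x = 2*v^2 - 10*v + 3 is on the left; area = ∫[0,4] (-(2*v^2 - 8*v)) dv = 64/3.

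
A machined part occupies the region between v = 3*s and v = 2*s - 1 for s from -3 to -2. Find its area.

On [-3, -2], (3*s) - (2*s - 1) = s + 1 is ≤ 0 throughout, so the area is a single integral of |s + 1|.
∫[-3,-2] (s + 1) ds = -3/2; the area of that piece is 3/2.

3/2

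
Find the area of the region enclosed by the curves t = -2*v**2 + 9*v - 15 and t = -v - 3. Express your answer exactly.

Both boundary curves give t as a function of v, so integrate with respect to v. Setting them equal: -2*v**2 + 10*v - 12 = 0, i.e. -2*(v - 3)*(v - 2) = 0, so they meet at v = 2, 3.
For v in [2, 3], t = -2*v**2 + 9*v - 15 is on the right; area = ∫[2,3] (-2*v**2 + 10*v - 12) dv = 1/3.

1/3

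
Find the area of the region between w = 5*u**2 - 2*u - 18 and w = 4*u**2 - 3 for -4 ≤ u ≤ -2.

The difference (5*u**2 - 2*u - 18) - (4*u**2 - 3) = u**2 - 2*u - 15 changes sign at u = -3 inside [-4, -2], so split the integral there.
∫[-4,-3] (u**2 - 2*u - 15) du = 13/3.
∫[-3,-2] (u**2 - 2*u - 15) du = -11/3; the area of that piece is 11/3.
Total area = 13/3 + 11/3 = 8.

8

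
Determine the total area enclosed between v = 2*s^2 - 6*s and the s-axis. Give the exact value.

The curve meets the s-axis where 2*s^2 - 6*s = 0, i.e. 2*s*(s - 3) = 0, at s = 0, 3.
On [0, 3] the curve lies below the axis; ∫[0,3] (2*s^2 - 6*s) ds = -9, giving area 9.

9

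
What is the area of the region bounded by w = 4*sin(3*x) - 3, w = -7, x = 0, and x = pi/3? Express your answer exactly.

8/3 + 4*pi/3

On [0, pi/3], (4*sin(3*x) - 3) - (-7) = 4*sin(3*x) + 4 is ≥ 0 throughout, so the area is a single integral of |4*sin(3*x) + 4|.
∫[0,pi/3] (4*sin(3*x) + 4) dx = 8/3 + 4*pi/3.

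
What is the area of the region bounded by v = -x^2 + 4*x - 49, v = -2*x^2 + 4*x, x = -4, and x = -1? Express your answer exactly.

On [-4, -1], (-x^2 + 4*x - 49) - (-2*x^2 + 4*x) = x^2 - 49 is ≤ 0 throughout, so the area is a single integral of |x^2 - 49|.
∫[-4,-1] (x^2 - 49) dx = -126; the area of that piece is 126.

126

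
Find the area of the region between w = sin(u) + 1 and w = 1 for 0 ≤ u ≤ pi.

On [0, pi], (sin(u) + 1) - (1) = sin(u) is ≥ 0 throughout, so the area is a single integral of |sin(u)|.
∫[0,pi] (sin(u)) du = 2.

2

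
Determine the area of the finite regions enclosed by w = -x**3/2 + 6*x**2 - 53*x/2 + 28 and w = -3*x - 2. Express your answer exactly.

1/4

Set the curves equal: -x**3/2 + 6*x**2 - 53*x/2 + 28 = -3*x - 2, so -x**3/2 + 6*x**2 - 47*x/2 + 30 = 0, which factors as -(x - 5)*(x - 4)*(x - 3)/2 = 0. The curves meet at x = 3, 4, 5.
On [3, 4], w = -3*x - 2 is on top; that piece has area ∫[3,4] (-(-x**3/2 + 6*x**2 - 47*x/2 + 30)) dx = 1/8.
On [4, 5], w = -x**3/2 + 6*x**2 - 53*x/2 + 28 is on top; that piece has area ∫[4,5] (-x**3/2 + 6*x**2 - 47*x/2 + 30) dx = 1/8.
Total enclosed area = 1/8 + 1/8 = 1/4.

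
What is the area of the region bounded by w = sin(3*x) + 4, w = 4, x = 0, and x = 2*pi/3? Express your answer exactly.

4/3

The difference (sin(3*x) + 4) - (4) = sin(3*x) changes sign at x = pi/3 inside [0, 2*pi/3], so split the integral there.
∫[0,pi/3] (sin(3*x)) dx = 2/3.
∫[pi/3,2*pi/3] (sin(3*x)) dx = -2/3; the area of that piece is 2/3.
Total area = 2/3 + 2/3 = 4/3.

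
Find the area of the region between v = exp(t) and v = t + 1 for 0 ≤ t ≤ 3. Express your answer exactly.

-17/2 + exp(3)

On [0, 3], (exp(t)) - (t + 1) = -t + exp(t) - 1 is ≥ 0 throughout, so the area is a single integral of |-t + exp(t) - 1|.
∫[0,3] (-t + exp(t) - 1) dt = -17/2 + exp(3).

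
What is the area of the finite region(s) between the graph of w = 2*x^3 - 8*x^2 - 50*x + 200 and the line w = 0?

4019/3

The curve meets the x-axis where 2*x^3 - 8*x^2 - 50*x + 200 = 0, i.e. 2*(x - 5)*(x - 4)*(x + 5) = 0, at x = -5, 4, 5.
On [-5, 4] the curve lies above the axis; ∫[-5,4] (2*x^3 - 8*x^2 - 50*x + 200) dx = 2673/2, giving area 2673/2.
On [4, 5] the curve lies below the axis; ∫[4,5] (2*x^3 - 8*x^2 - 50*x + 200) dx = -19/6, giving area 19/6.
Total area = 2673/2 + 19/6 = 4019/3.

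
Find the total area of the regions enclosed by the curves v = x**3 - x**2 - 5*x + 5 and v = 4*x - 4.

Set the curves equal: x**3 - x**2 - 5*x + 5 = 4*x - 4, so x**3 - x**2 - 9*x + 9 = 0, which factors as (x - 3)*(x - 1)*(x + 3) = 0. The curves meet at x = -3, 1, 3.
On [-3, 1], v = x**3 - x**2 - 5*x + 5 is on top; that piece has area ∫[-3,1] (x**3 - x**2 - 9*x + 9) dx = 128/3.
On [1, 3], v = 4*x - 4 is on top; that piece has area ∫[1,3] (-(x**3 - x**2 - 9*x + 9)) dx = 20/3.
Total enclosed area = 128/3 + 20/3 = 148/3.

148/3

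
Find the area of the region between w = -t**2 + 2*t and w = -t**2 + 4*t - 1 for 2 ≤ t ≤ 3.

4

On [2, 3], (-t**2 + 2*t) - (-t**2 + 4*t - 1) = -2*t + 1 is ≤ 0 throughout, so the area is a single integral of |-2*t + 1|.
∫[2,3] (-2*t + 1) dt = -4; the area of that piece is 4.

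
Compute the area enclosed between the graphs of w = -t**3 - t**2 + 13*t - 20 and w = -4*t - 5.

568/3

Set the curves equal: -t**3 - t**2 + 13*t - 20 = -4*t - 5, so -t**3 - t**2 + 17*t - 15 = 0, which factors as -(t - 3)*(t - 1)*(t + 5) = 0. The curves meet at t = -5, 1, 3.
On [-5, 1], w = -4*t - 5 is on top; that piece has area ∫[-5,1] (-(-t**3 - t**2 + 17*t - 15)) dt = 180.
On [1, 3], w = -t**3 - t**2 + 13*t - 20 is on top; that piece has area ∫[1,3] (-t**3 - t**2 + 17*t - 15) dt = 28/3.
Total enclosed area = 180 + 28/3 = 568/3.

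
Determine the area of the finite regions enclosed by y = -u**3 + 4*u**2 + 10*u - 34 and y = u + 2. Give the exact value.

Set the curves equal: -u**3 + 4*u**2 + 10*u - 34 = u + 2, so -u**3 + 4*u**2 + 9*u - 36 = 0, which factors as -(u - 4)*(u - 3)*(u + 3) = 0. The curves meet at u = -3, 3, 4.
On [-3, 3], y = u + 2 is on top; that piece has area ∫[-3,3] (-(-u**3 + 4*u**2 + 9*u - 36)) du = 144.
On [3, 4], y = -u**3 + 4*u**2 + 10*u - 34 is on top; that piece has area ∫[3,4] (-u**3 + 4*u**2 + 9*u - 36) du = 13/12.
Total enclosed area = 144 + 13/12 = 1741/12.

1741/12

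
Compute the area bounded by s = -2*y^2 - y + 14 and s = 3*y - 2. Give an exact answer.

72

Both boundary curves give s as a function of y, so integrate with respect to y. Setting them equal: -2*y^2 - 4*y + 16 = 0, i.e. -2*(y - 2)*(y + 4) = 0, so they meet at y = -4, 2.
For y in [-4, 2], s = -2*y^2 - y + 14 is on the right; area = ∫[-4,2] (-2*y^2 - 4*y + 16) dy = 72.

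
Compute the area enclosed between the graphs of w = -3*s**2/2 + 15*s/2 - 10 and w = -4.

Set the curves equal: -3*s**2/2 + 15*s/2 - 10 = -4, so -3*s**2/2 + 15*s/2 - 6 = 0, which factors as -3*(s - 4)*(s - 1)/2 = 0. The curves meet at s = 1, 4.
On [1, 4], w = -3*s**2/2 + 15*s/2 - 10 is on top; that piece has area ∫[1,4] (-3*s**2/2 + 15*s/2 - 6) ds = 27/4.

27/4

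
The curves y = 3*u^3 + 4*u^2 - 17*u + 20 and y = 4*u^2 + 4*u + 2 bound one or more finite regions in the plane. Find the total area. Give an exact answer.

Set the curves equal: 3*u^3 + 4*u^2 - 17*u + 20 = 4*u^2 + 4*u + 2, so 3*u^3 - 21*u + 18 = 0, which factors as 3*(u - 2)*(u - 1)*(u + 3) = 0. The curves meet at u = -3, 1, 2.
On [-3, 1], y = 3*u^3 + 4*u^2 - 17*u + 20 is on top; that piece has area ∫[-3,1] (3*u^3 - 21*u + 18) du = 96.
On [1, 2], y = 4*u^2 + 4*u + 2 is on top; that piece has area ∫[1,2] (-(3*u^3 - 21*u + 18)) du = 9/4.
Total enclosed area = 96 + 9/4 = 393/4.

393/4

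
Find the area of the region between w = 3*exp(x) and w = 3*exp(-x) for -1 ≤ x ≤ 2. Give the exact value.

-12 + 3*exp(-2) + 3*exp(-1) + 3*exp(1) + 3*exp(2)

The difference (3*exp(x)) - (3*exp(-x)) = 3*exp(x) - 3*exp(-x) changes sign at x = 0 inside [-1, 2], so split the integral there.
∫[-1,0] (3*exp(x) - 3*exp(-x)) dx = -3*exp(1) - 3*exp(-1) + 6; the area of that piece is -6 + 3*exp(-1) + 3*exp(1).
∫[0,2] (3*exp(x) - 3*exp(-x)) dx = -6 + 3*exp(-2) + 3*exp(2).
Total area = (-6 + 3*exp(-1) + 3*exp(1)) + (-6 + 3*exp(-2) + 3*exp(2)) = -12 + 3*exp(-2) + 3*exp(-1) + 3*exp(1) + 3*exp(2).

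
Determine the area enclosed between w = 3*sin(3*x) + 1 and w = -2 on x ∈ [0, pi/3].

2 + pi

On [0, pi/3], (3*sin(3*x) + 1) - (-2) = 3*sin(3*x) + 3 is ≥ 0 throughout, so the area is a single integral of |3*sin(3*x) + 3|.
∫[0,pi/3] (3*sin(3*x) + 3) dx = 2 + pi.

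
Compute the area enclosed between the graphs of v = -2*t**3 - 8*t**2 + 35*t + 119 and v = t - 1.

3901/6

Set the curves equal: -2*t**3 - 8*t**2 + 35*t + 119 = t - 1, so -2*t**3 - 8*t**2 + 34*t + 120 = 0, which factors as -2*(t - 4)*(t + 3)*(t + 5) = 0. The curves meet at t = -5, -3, 4.
On [-5, -3], v = t - 1 is on top; that piece has area ∫[-5,-3] (-(-2*t**3 - 8*t**2 + 34*t + 120)) dt = 64/3.
On [-3, 4], v = -2*t**3 - 8*t**2 + 35*t + 119 is on top; that piece has area ∫[-3,4] (-2*t**3 - 8*t**2 + 34*t + 120) dt = 3773/6.
Total enclosed area = 64/3 + 3773/6 = 3901/6.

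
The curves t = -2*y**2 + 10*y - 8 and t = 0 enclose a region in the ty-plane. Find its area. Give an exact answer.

Both boundary curves give t as a function of y, so integrate with respect to y. Setting them equal: -2*y**2 + 10*y - 8 = 0, i.e. -2*(y - 4)*(y - 1) = 0, so they meet at y = 1, 4.
For y in [1, 4], t = -2*y**2 + 10*y - 8 is on the right; area = ∫[1,4] (-2*y**2 + 10*y - 8) dy = 9.

9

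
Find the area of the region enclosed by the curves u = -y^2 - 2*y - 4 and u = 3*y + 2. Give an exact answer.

1/6

Both boundary curves give u as a function of y, so integrate with respect to y. Setting them equal: -y^2 - 5*y - 6 = 0, i.e. -(y + 2)*(y + 3) = 0, so they meet at y = -3, -2.
For y in [-3, -2], u = -y^2 - 2*y - 4 is on the right; area = ∫[-3,-2] (-y^2 - 5*y - 6) dy = 1/6.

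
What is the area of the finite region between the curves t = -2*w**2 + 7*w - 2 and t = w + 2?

Both boundary curves give t as a function of w, so integrate with respect to w. Setting them equal: -2*w**2 + 6*w - 4 = 0, i.e. -2*(w - 2)*(w - 1) = 0, so they meet at w = 1, 2.
For w in [1, 2], t = -2*w**2 + 7*w - 2 is on the right; area = ∫[1,2] (-2*w**2 + 6*w - 4) dw = 1/3.

1/3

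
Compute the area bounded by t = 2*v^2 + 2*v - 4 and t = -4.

1/3

Both boundary curves give t as a function of v, so integrate with respect to v. Setting them equal: 2*v^2 + 2*v = 0, i.e. 2*v*(v + 1) = 0, so they meet at v = -1, 0.
For v in [-1, 0], t = 2*v^2 + 2*v - 4 is on the left; area = ∫[-1,0] (-(2*v^2 + 2*v)) dv = 1/3.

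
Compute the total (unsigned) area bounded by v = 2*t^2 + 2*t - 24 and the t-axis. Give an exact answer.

343/3

The curve meets the t-axis where 2*t^2 + 2*t - 24 = 0, i.e. 2*(t - 3)*(t + 4) = 0, at t = -4, 3.
On [-4, 3] the curve lies below the axis; ∫[-4,3] (2*t^2 + 2*t - 24) dt = -343/3, giving area 343/3.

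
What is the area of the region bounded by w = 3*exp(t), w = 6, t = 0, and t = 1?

-15 + 3*exp(1) + 12*log(2)

The difference (3*exp(t)) - (6) = 3*exp(t) - 6 changes sign at t = log(2) inside [0, 1], so split the integral there.
∫[0,log(2)] (3*exp(t) - 6) dt = 3 - log(64); the area of that piece is -3 + log(64).
∫[log(2),1] (3*exp(t) - 6) dt = -12 + 6*log(2) + 3*exp(1).
Total area = (-3 + log(64)) + (-12 + 6*log(2) + 3*exp(1)) = -15 + 3*exp(1) + 12*log(2).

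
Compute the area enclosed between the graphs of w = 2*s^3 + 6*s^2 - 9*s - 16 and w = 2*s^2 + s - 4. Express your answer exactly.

Set the curves equal: 2*s^3 + 6*s^2 - 9*s - 16 = 2*s^2 + s - 4, so 2*s^3 + 4*s^2 - 10*s - 12 = 0, which factors as 2*(s - 2)*(s + 1)*(s + 3) = 0. The curves meet at s = -3, -1, 2.
On [-3, -1], w = 2*s^3 + 6*s^2 - 9*s - 16 is on top; that piece has area ∫[-3,-1] (2*s^3 + 4*s^2 - 10*s - 12) ds = 32/3.
On [-1, 2], w = 2*s^2 + s - 4 is on top; that piece has area ∫[-1,2] (-(2*s^3 + 4*s^2 - 10*s - 12)) ds = 63/2.
Total enclosed area = 32/3 + 63/2 = 253/6.

253/6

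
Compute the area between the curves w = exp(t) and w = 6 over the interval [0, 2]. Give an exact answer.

The difference (exp(t)) - (6) = exp(t) - 6 changes sign at t = log(6) inside [0, 2], so split the integral there.
∫[0,log(6)] (exp(t) - 6) dt = 5 - log(46656); the area of that piece is -5 + log(46656).
∫[log(6),2] (exp(t) - 6) dt = -18 + exp(2) + 6*log(6).
Total area = (-5 + log(46656)) + (-18 + exp(2) + 6*log(6)) = -23 + exp(2) + 12*log(6).

-23 + exp(2) + 12*log(6)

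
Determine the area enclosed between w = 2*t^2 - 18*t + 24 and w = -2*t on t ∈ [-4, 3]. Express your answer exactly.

874/3

The difference (2*t^2 - 18*t + 24) - (-2*t) = 2*t^2 - 16*t + 24 changes sign at t = 2 inside [-4, 3], so split the integral there.
∫[-4,2] (2*t^2 - 16*t + 24) dt = 288.
∫[2,3] (2*t^2 - 16*t + 24) dt = -10/3; the area of that piece is 10/3.
Total area = 288 + 10/3 = 874/3.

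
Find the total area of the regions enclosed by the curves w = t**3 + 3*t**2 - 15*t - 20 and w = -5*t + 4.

407/4

Set the curves equal: t**3 + 3*t**2 - 15*t - 20 = -5*t + 4, so t**3 + 3*t**2 - 10*t - 24 = 0, which factors as (t - 3)*(t + 2)*(t + 4) = 0. The curves meet at t = -4, -2, 3.
On [-4, -2], w = t**3 + 3*t**2 - 15*t - 20 is on top; that piece has area ∫[-4,-2] (t**3 + 3*t**2 - 10*t - 24) dt = 8.
On [-2, 3], w = -5*t + 4 is on top; that piece has area ∫[-2,3] (-(t**3 + 3*t**2 - 10*t - 24)) dt = 375/4.
Total enclosed area = 8 + 375/4 = 407/4.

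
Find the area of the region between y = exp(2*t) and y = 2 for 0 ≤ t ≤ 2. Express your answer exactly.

-11/2 + 2*log(2) + exp(4)/2

The difference (exp(2*t)) - (2) = exp(2*t) - 2 changes sign at t = log(2)/2 inside [0, 2], so split the integral there.
∫[0,log(2)/2] (exp(2*t) - 2) dt = 1/2 - log(2); the area of that piece is -1/2 + log(2).
∫[log(2)/2,2] (exp(2*t) - 2) dt = -5 + log(2) + exp(4)/2.
Total area = (-1/2 + log(2)) + (-5 + log(2) + exp(4)/2) = -11/2 + 2*log(2) + exp(4)/2.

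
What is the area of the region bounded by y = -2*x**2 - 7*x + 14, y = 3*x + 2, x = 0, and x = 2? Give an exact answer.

14

The difference (-2*x**2 - 7*x + 14) - (3*x + 2) = -2*x**2 - 10*x + 12 changes sign at x = 1 inside [0, 2], so split the integral there.
∫[0,1] (-2*x**2 - 10*x + 12) dx = 19/3.
∫[1,2] (-2*x**2 - 10*x + 12) dx = -23/3; the area of that piece is 23/3.
Total area = 19/3 + 23/3 = 14.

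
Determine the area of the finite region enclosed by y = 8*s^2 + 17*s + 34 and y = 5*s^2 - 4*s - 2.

1/2

Set the curves equal: 8*s^2 + 17*s + 34 = 5*s^2 - 4*s - 2, so 3*s^2 + 21*s + 36 = 0, which factors as 3*(s + 3)*(s + 4) = 0. The curves meet at s = -4, -3.
On [-4, -3], y = 5*s^2 - 4*s - 2 is on top; that piece has area ∫[-4,-3] (-(3*s^2 + 21*s + 36)) ds = 1/2.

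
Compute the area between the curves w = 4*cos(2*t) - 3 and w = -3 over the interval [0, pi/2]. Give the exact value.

4

The difference (4*cos(2*t) - 3) - (-3) = 4*cos(2*t) changes sign at t = pi/4 inside [0, pi/2], so split the integral there.
∫[0,pi/4] (4*cos(2*t)) dt = 2.
∫[pi/4,pi/2] (4*cos(2*t)) dt = -2; the area of that piece is 2.
Total area = 2 + 2 = 4.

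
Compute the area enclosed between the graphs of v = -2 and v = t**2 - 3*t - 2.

9/2

Set the curves equal: -2 = t**2 - 3*t - 2, so -t**2 + 3*t = 0, which factors as -t*(t - 3) = 0. The curves meet at t = 0, 3.
On [0, 3], v = -2 is on top; that piece has area ∫[0,3] (-t**2 + 3*t) dt = 9/2.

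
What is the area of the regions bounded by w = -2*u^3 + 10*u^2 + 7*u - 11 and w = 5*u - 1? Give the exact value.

296/3

Set the curves equal: -2*u^3 + 10*u^2 + 7*u - 11 = 5*u - 1, so -2*u^3 + 10*u^2 + 2*u - 10 = 0, which factors as -2*(u - 5)*(u - 1)*(u + 1) = 0. The curves meet at u = -1, 1, 5.
On [-1, 1], w = 5*u - 1 is on top; that piece has area ∫[-1,1] (-(-2*u^3 + 10*u^2 + 2*u - 10)) du = 40/3.
On [1, 5], w = -2*u^3 + 10*u^2 + 7*u - 11 is on top; that piece has area ∫[1,5] (-2*u^3 + 10*u^2 + 2*u - 10) du = 256/3.
Total enclosed area = 40/3 + 256/3 = 296/3.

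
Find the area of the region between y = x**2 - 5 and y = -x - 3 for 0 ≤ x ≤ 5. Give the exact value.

The difference (x**2 - 5) - (-x - 3) = x**2 + x - 2 changes sign at x = 1 inside [0, 5], so split the integral there.
∫[0,1] (x**2 + x - 2) dx = -7/6; the area of that piece is 7/6.
∫[1,5] (x**2 + x - 2) dx = 136/3.
Total area = 7/6 + 136/3 = 93/2.

93/2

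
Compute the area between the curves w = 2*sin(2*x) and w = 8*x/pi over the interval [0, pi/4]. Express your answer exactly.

1 - pi/4

On [0, pi/4], (2*sin(2*x)) - (8*x/pi) = -8*x/pi + 2*sin(2*x) is ≥ 0 throughout, so the area is a single integral of |-8*x/pi + 2*sin(2*x)|.
∫[0,pi/4] (-8*x/pi + 2*sin(2*x)) dx = 1 - pi/4.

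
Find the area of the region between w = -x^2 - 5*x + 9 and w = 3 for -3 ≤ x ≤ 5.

112

The difference (-x^2 - 5*x + 9) - (3) = -x^2 - 5*x + 6 changes sign at x = 1 inside [-3, 5], so split the integral there.
∫[-3,1] (-x^2 - 5*x + 6) dx = 104/3.
∫[1,5] (-x^2 - 5*x + 6) dx = -232/3; the area of that piece is 232/3.
Total area = 104/3 + 232/3 = 112.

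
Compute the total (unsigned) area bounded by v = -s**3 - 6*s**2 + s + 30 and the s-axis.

The curve meets the s-axis where -s**3 - 6*s**2 + s + 30 = 0, i.e. -(s - 2)*(s + 3)*(s + 5) = 0, at s = -5, -3, 2.
On [-5, -3] the curve lies below the axis; ∫[-5,-3] (-s**3 - 6*s**2 + s + 30) ds = -8, giving area 8.
On [-3, 2] the curve lies above the axis; ∫[-3,2] (-s**3 - 6*s**2 + s + 30) ds = 375/4, giving area 375/4.
Total area = 8 + 375/4 = 407/4.

407/4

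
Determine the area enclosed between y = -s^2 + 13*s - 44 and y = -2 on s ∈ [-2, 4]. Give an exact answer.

198

On [-2, 4], (-s^2 + 13*s - 44) - (-2) = -s^2 + 13*s - 42 is ≤ 0 throughout, so the area is a single integral of |-s^2 + 13*s - 42|.
∫[-2,4] (-s^2 + 13*s - 42) ds = -198; the area of that piece is 198.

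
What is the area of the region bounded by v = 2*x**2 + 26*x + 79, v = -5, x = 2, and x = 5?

603

On [2, 5], (2*x**2 + 26*x + 79) - (-5) = 2*x**2 + 26*x + 84 is ≥ 0 throughout, so the area is a single integral of |2*x**2 + 26*x + 84|.
∫[2,5] (2*x**2 + 26*x + 84) dx = 603.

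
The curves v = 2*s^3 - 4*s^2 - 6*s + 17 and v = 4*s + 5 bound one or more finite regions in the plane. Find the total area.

253/6

Set the curves equal: 2*s^3 - 4*s^2 - 6*s + 17 = 4*s + 5, so 2*s^3 - 4*s^2 - 10*s + 12 = 0, which factors as 2*(s - 3)*(s - 1)*(s + 2) = 0. The curves meet at s = -2, 1, 3.
On [-2, 1], v = 2*s^3 - 4*s^2 - 6*s + 17 is on top; that piece has area ∫[-2,1] (2*s^3 - 4*s^2 - 10*s + 12) ds = 63/2.
On [1, 3], v = 4*s + 5 is on top; that piece has area ∫[1,3] (-(2*s^3 - 4*s^2 - 10*s + 12)) ds = 32/3.
Total enclosed area = 63/2 + 32/3 = 253/6.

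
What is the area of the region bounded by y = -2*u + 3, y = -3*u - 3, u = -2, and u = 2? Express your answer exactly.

On [-2, 2], (-2*u + 3) - (-3*u - 3) = u + 6 is ≥ 0 throughout, so the area is a single integral of |u + 6|.
∫[-2,2] (u + 6) du = 24.

24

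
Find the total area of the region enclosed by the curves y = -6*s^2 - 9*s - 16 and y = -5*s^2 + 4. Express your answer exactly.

1/6

Set the curves equal: -6*s^2 - 9*s - 16 = -5*s^2 + 4, so -s^2 - 9*s - 20 = 0, which factors as -(s + 4)*(s + 5) = 0. The curves meet at s = -5, -4.
On [-5, -4], y = -6*s^2 - 9*s - 16 is on top; that piece has area ∫[-5,-4] (-s^2 - 9*s - 20) ds = 1/6.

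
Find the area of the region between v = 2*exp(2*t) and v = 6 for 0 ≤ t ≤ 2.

The difference (2*exp(2*t)) - (6) = 2*exp(2*t) - 6 changes sign at t = log(3)/2 inside [0, 2], so split the integral there.
∫[0,log(3)/2] (2*exp(2*t) - 6) dt = 2 - log(27); the area of that piece is -2 + log(27).
∫[log(3)/2,2] (2*exp(2*t) - 6) dt = -15 + 3*log(3) + exp(4).
Total area = (-2 + log(27)) + (-15 + 3*log(3) + exp(4)) = -17 + 6*log(3) + exp(4).

-17 + 6*log(3) + exp(4)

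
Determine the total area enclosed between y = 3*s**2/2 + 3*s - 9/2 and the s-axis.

16

The curve meets the s-axis where 3*s**2/2 + 3*s - 9/2 = 0, i.e. 3*(s - 1)*(s + 3)/2 = 0, at s = -3, 1.
On [-3, 1] the curve lies below the axis; ∫[-3,1] (3*s**2/2 + 3*s - 9/2) ds = -16, giving area 16.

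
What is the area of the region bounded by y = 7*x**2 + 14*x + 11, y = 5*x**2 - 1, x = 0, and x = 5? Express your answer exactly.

On [0, 5], (7*x**2 + 14*x + 11) - (5*x**2 - 1) = 2*x**2 + 14*x + 12 is ≥ 0 throughout, so the area is a single integral of |2*x**2 + 14*x + 12|.
∫[0,5] (2*x**2 + 14*x + 12) dx = 955/3.

955/3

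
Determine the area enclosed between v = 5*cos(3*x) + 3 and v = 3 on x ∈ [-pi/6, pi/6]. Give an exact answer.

10/3

On [-pi/6, pi/6], (5*cos(3*x) + 3) - (3) = 5*cos(3*x) is ≥ 0 throughout, so the area is a single integral of |5*cos(3*x)|.
∫[-pi/6,pi/6] (5*cos(3*x)) dx = 10/3.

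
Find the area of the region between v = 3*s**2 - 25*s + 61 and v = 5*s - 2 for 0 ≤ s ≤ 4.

The difference (3*s**2 - 25*s + 61) - (5*s - 2) = 3*s**2 - 30*s + 63 changes sign at s = 3 inside [0, 4], so split the integral there.
∫[0,3] (3*s**2 - 30*s + 63) ds = 81.
∫[3,4] (3*s**2 - 30*s + 63) ds = -5; the area of that piece is 5.
Total area = 81 + 5 = 86.

86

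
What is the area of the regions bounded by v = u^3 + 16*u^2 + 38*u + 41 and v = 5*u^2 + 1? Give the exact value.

37/12

Set the curves equal: u^3 + 16*u^2 + 38*u + 41 = 5*u^2 + 1, so u^3 + 11*u^2 + 38*u + 40 = 0, which factors as (u + 2)*(u + 4)*(u + 5) = 0. The curves meet at u = -5, -4, -2.
On [-5, -4], v = u^3 + 16*u^2 + 38*u + 41 is on top; that piece has area ∫[-5,-4] (u^3 + 11*u^2 + 38*u + 40) du = 5/12.
On [-4, -2], v = 5*u^2 + 1 is on top; that piece has area ∫[-4,-2] (-(u^3 + 11*u^2 + 38*u + 40)) du = 8/3.
Total enclosed area = 5/12 + 8/3 = 37/12.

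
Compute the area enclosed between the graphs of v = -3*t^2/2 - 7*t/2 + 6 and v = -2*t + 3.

Set the curves equal: -3*t^2/2 - 7*t/2 + 6 = -2*t + 3, so -3*t^2/2 - 3*t/2 + 3 = 0, which factors as -3*(t - 1)*(t + 2)/2 = 0. The curves meet at t = -2, 1.
On [-2, 1], v = -3*t^2/2 - 7*t/2 + 6 is on top; that piece has area ∫[-2,1] (-3*t^2/2 - 3*t/2 + 3) dt = 27/4.

27/4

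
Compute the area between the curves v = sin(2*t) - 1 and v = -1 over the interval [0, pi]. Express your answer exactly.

2

The difference (sin(2*t) - 1) - (-1) = sin(2*t) changes sign at t = pi/2 inside [0, pi], so split the integral there.
∫[0,pi/2] (sin(2*t)) dt = 1.
∫[pi/2,pi] (sin(2*t)) dt = -1; the area of that piece is 1.
Total area = 1 + 1 = 2.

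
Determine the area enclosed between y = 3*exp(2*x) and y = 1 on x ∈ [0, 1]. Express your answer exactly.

-5/2 + 3*exp(2)/2

On [0, 1], (3*exp(2*x)) - (1) = 3*exp(2*x) - 1 is ≥ 0 throughout, so the area is a single integral of |3*exp(2*x) - 1|.
∫[0,1] (3*exp(2*x) - 1) dx = -5/2 + 3*exp(2)/2.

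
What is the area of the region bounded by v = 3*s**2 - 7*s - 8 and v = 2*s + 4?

Set the curves equal: 3*s**2 - 7*s - 8 = 2*s + 4, so 3*s**2 - 9*s - 12 = 0, which factors as 3*(s - 4)*(s + 1) = 0. The curves meet at s = -1, 4.
On [-1, 4], v = 2*s + 4 is on top; that piece has area ∫[-1,4] (-(3*s**2 - 9*s - 12)) ds = 125/2.

125/2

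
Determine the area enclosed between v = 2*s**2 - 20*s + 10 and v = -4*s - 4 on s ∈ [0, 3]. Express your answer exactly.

76/3

The difference (2*s**2 - 20*s + 10) - (-4*s - 4) = 2*s**2 - 16*s + 14 changes sign at s = 1 inside [0, 3], so split the integral there.
∫[0,1] (2*s**2 - 16*s + 14) ds = 20/3.
∫[1,3] (2*s**2 - 16*s + 14) ds = -56/3; the area of that piece is 56/3.
Total area = 20/3 + 56/3 = 76/3.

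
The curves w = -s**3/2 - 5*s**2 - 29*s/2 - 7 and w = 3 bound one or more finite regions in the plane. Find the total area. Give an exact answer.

Set the curves equal: -s**3/2 - 5*s**2 - 29*s/2 - 7 = 3, so -s**3/2 - 5*s**2 - 29*s/2 - 10 = 0, which factors as -(s + 1)*(s + 4)*(s + 5)/2 = 0. The curves meet at s = -5, -4, -1.
On [-5, -4], w = 3 is on top; that piece has area ∫[-5,-4] (-(-s**3/2 - 5*s**2 - 29*s/2 - 10)) ds = 7/24.
On [-4, -1], w = -s**3/2 - 5*s**2 - 29*s/2 - 7 is on top; that piece has area ∫[-4,-1] (-s**3/2 - 5*s**2 - 29*s/2 - 10) ds = 45/8.
Total enclosed area = 7/24 + 45/8 = 71/12.

71/12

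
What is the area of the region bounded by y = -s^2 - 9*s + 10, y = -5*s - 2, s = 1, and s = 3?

8

The difference (-s^2 - 9*s + 10) - (-5*s - 2) = -s^2 - 4*s + 12 changes sign at s = 2 inside [1, 3], so split the integral there.
∫[1,2] (-s^2 - 4*s + 12) ds = 11/3.
∫[2,3] (-s^2 - 4*s + 12) ds = -13/3; the area of that piece is 13/3.
Total area = 11/3 + 13/3 = 8.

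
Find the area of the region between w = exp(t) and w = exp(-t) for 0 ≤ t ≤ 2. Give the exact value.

-2 + exp(-2) + exp(2)

On [0, 2], (exp(t)) - (exp(-t)) = exp(t) - exp(-t) is ≥ 0 throughout, so the area is a single integral of |exp(t) - exp(-t)|.
∫[0,2] (exp(t) - exp(-t)) dt = -2 + exp(-2) + exp(2).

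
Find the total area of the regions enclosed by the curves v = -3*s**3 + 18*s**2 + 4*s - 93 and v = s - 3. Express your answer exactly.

1221/4

Set the curves equal: -3*s**3 + 18*s**2 + 4*s - 93 = s - 3, so -3*s**3 + 18*s**2 + 3*s - 90 = 0, which factors as -3*(s - 5)*(s - 3)*(s + 2) = 0. The curves meet at s = -2, 3, 5.
On [-2, 3], v = s - 3 is on top; that piece has area ∫[-2,3] (-(-3*s**3 + 18*s**2 + 3*s - 90)) ds = 1125/4.
On [3, 5], v = -3*s**3 + 18*s**2 + 4*s - 93 is on top; that piece has area ∫[3,5] (-3*s**3 + 18*s**2 + 3*s - 90) ds = 24.
Total enclosed area = 1125/4 + 24 = 1221/4.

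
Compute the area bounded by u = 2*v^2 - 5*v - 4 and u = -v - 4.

Both boundary curves give u as a function of v, so integrate with respect to v. Setting them equal: 2*v^2 - 4*v = 0, i.e. 2*v*(v - 2) = 0, so they meet at v = 0, 2.
For v in [0, 2], u = 2*v^2 - 5*v - 4 is on the left; area = ∫[0,2] (-(2*v^2 - 4*v)) dv = 8/3.

8/3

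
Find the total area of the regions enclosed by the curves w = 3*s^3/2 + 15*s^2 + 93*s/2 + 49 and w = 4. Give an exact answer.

Set the curves equal: 3*s^3/2 + 15*s^2 + 93*s/2 + 49 = 4, so 3*s^3/2 + 15*s^2 + 93*s/2 + 45 = 0, which factors as 3*(s + 2)*(s + 3)*(s + 5)/2 = 0. The curves meet at s = -5, -3, -2.
On [-5, -3], w = 3*s^3/2 + 15*s^2 + 93*s/2 + 49 is on top; that piece has area ∫[-5,-3] (3*s^3/2 + 15*s^2 + 93*s/2 + 45) ds = 4.
On [-3, -2], w = 4 is on top; that piece has area ∫[-3,-2] (-(3*s^3/2 + 15*s^2 + 93*s/2 + 45)) ds = 5/8.
Total enclosed area = 4 + 5/8 = 37/8.

37/8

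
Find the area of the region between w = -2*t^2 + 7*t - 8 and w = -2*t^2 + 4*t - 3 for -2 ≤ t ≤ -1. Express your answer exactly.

19/2

On [-2, -1], (-2*t^2 + 7*t - 8) - (-2*t^2 + 4*t - 3) = 3*t - 5 is ≤ 0 throughout, so the area is a single integral of |3*t - 5|.
∫[-2,-1] (3*t - 5) dt = -19/2; the area of that piece is 19/2.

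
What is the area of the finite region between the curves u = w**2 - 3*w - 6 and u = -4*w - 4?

Both boundary curves give u as a function of w, so integrate with respect to w. Setting them equal: w**2 + w - 2 = 0, i.e. (w - 1)*(w + 2) = 0, so they meet at w = -2, 1.
For w in [-2, 1], u = w**2 - 3*w - 6 is on the left; area = ∫[-2,1] (-(w**2 + w - 2)) dw = 9/2.

9/2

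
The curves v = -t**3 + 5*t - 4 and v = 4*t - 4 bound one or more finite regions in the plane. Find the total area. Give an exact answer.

Set the curves equal: -t**3 + 5*t - 4 = 4*t - 4, so -t**3 + t = 0, which factors as -t*(t - 1)*(t + 1) = 0. The curves meet at t = -1, 0, 1.
On [-1, 0], v = 4*t - 4 is on top; that piece has area ∫[-1,0] (-(-t**3 + t)) dt = 1/4.
On [0, 1], v = -t**3 + 5*t - 4 is on top; that piece has area ∫[0,1] (-t**3 + t) dt = 1/4.
Total enclosed area = 1/4 + 1/4 = 1/2.

1/2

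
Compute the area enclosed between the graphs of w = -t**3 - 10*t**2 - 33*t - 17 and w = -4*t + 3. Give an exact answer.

Set the curves equal: -t**3 - 10*t**2 - 33*t - 17 = -4*t + 3, so -t**3 - 10*t**2 - 29*t - 20 = 0, which factors as -(t + 1)*(t + 4)*(t + 5) = 0. The curves meet at t = -5, -4, -1.
On [-5, -4], w = -4*t + 3 is on top; that piece has area ∫[-5,-4] (-(-t**3 - 10*t**2 - 29*t - 20)) dt = 7/12.
On [-4, -1], w = -t**3 - 10*t**2 - 33*t - 17 is on top; that piece has area ∫[-4,-1] (-t**3 - 10*t**2 - 29*t - 20) dt = 45/4.
Total enclosed area = 7/12 + 45/4 = 71/6.

71/6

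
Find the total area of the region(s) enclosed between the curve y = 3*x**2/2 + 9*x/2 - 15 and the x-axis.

343/4

The curve meets the x-axis where 3*x**2/2 + 9*x/2 - 15 = 0, i.e. 3*(x - 2)*(x + 5)/2 = 0, at x = -5, 2.
On [-5, 2] the curve lies below the axis; ∫[-5,2] (3*x**2/2 + 9*x/2 - 15) dx = -343/4, giving area 343/4.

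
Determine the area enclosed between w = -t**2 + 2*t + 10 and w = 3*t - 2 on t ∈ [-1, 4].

77/2

The difference (-t**2 + 2*t + 10) - (3*t - 2) = -t**2 - t + 12 changes sign at t = 3 inside [-1, 4], so split the integral there.
∫[-1,3] (-t**2 - t + 12) dt = 104/3.
∫[3,4] (-t**2 - t + 12) dt = -23/6; the area of that piece is 23/6.
Total area = 104/3 + 23/6 = 77/2.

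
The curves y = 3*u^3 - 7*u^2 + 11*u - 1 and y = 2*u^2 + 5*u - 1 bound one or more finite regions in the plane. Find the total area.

3/2

Set the curves equal: 3*u^3 - 7*u^2 + 11*u - 1 = 2*u^2 + 5*u - 1, so 3*u^3 - 9*u^2 + 6*u = 0, which factors as 3*u*(u - 2)*(u - 1) = 0. The curves meet at u = 0, 1, 2.
On [0, 1], y = 3*u^3 - 7*u^2 + 11*u - 1 is on top; that piece has area ∫[0,1] (3*u^3 - 9*u^2 + 6*u) du = 3/4.
On [1, 2], y = 2*u^2 + 5*u - 1 is on top; that piece has area ∫[1,2] (-(3*u^3 - 9*u^2 + 6*u)) du = 3/4.
Total enclosed area = 3/4 + 3/4 = 3/2.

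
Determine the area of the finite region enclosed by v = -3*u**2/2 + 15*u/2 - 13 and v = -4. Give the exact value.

Set the curves equal: -3*u**2/2 + 15*u/2 - 13 = -4, so -3*u**2/2 + 15*u/2 - 9 = 0, which factors as -3*(u - 3)*(u - 2)/2 = 0. The curves meet at u = 2, 3.
On [2, 3], v = -3*u**2/2 + 15*u/2 - 13 is on top; that piece has area ∫[2,3] (-3*u**2/2 + 15*u/2 - 9) du = 1/4.

1/4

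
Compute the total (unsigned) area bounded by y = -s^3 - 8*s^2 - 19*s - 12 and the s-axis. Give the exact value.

37/12

The curve meets the s-axis where -s^3 - 8*s^2 - 19*s - 12 = 0, i.e. -(s + 1)*(s + 3)*(s + 4) = 0, at s = -4, -3, -1.
On [-4, -3] the curve lies below the axis; ∫[-4,-3] (-s^3 - 8*s^2 - 19*s - 12) ds = -5/12, giving area 5/12.
On [-3, -1] the curve lies above the axis; ∫[-3,-1] (-s^3 - 8*s^2 - 19*s - 12) ds = 8/3, giving area 8/3.
Total area = 5/12 + 8/3 = 37/12.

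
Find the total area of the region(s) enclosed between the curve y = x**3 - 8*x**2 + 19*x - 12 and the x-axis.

The curve meets the x-axis where x**3 - 8*x**2 + 19*x - 12 = 0, i.e. (x - 4)*(x - 3)*(x - 1) = 0, at x = 1, 3, 4.
On [1, 3] the curve lies above the axis; ∫[1,3] (x**3 - 8*x**2 + 19*x - 12) dx = 8/3, giving area 8/3.
On [3, 4] the curve lies below the axis; ∫[3,4] (x**3 - 8*x**2 + 19*x - 12) dx = -5/12, giving area 5/12.
Total area = 8/3 + 5/12 = 37/12.

37/12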